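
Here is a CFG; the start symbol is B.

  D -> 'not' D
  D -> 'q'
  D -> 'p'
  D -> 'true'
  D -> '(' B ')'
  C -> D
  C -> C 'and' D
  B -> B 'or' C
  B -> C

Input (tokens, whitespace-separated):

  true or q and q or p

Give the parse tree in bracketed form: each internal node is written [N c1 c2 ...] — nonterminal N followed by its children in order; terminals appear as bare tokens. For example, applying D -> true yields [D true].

[B [B [B [C [D true]]] or [C [C [D q]] and [D q]]] or [C [D p]]]

B
B or C
B or C or C
C or C or C
D or C or C
true or C or C
true or C and D or C
true or D and D or C
true or q and D or C
true or q and q or C
true or q and q or D
true or q and q or p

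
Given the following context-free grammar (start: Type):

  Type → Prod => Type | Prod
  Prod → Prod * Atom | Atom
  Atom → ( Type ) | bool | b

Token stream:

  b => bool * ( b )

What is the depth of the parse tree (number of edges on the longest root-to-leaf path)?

7

[Type [Prod [Atom b]] => [Type [Prod [Prod [Atom bool]] * [Atom ( [Type [Prod [Atom b]]] )]]]]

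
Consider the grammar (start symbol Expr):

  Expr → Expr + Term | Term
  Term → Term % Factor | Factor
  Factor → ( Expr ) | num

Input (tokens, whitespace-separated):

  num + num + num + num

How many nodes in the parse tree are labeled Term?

[Expr [Expr [Expr [Expr [Term [Factor num]]] + [Term [Factor num]]] + [Term [Factor num]]] + [Term [Factor num]]]

4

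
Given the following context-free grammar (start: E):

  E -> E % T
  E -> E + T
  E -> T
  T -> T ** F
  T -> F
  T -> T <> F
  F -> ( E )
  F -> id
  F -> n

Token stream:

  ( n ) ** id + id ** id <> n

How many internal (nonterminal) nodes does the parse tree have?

15

[E [E [T [T [F ( [E [T [F n]]] )]] ** [F id]]] + [T [T [T [F id]] ** [F id]] <> [F n]]]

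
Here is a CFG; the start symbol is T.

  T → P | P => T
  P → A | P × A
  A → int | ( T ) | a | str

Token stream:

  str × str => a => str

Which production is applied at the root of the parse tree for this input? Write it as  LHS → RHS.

[T [P [P [A str]] × [A str]] => [T [P [A a]] => [T [P [A str]]]]]

T → P => T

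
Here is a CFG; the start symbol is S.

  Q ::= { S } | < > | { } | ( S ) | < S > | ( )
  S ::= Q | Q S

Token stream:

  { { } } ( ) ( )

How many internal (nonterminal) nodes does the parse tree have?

[S [Q { [S [Q { }]] }] [S [Q ( )] [S [Q ( )]]]]

8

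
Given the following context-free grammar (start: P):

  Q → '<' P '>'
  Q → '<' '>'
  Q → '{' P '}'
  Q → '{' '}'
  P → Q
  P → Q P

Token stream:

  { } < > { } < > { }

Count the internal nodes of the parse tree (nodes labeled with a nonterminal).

[P [Q { }] [P [Q < >] [P [Q { }] [P [Q < >] [P [Q { }]]]]]]

10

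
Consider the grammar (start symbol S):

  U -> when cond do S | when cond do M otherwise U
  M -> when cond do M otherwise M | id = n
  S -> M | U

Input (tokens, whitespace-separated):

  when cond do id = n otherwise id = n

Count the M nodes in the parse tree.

[S [M when cond do [M id = n] otherwise [M id = n]]]

3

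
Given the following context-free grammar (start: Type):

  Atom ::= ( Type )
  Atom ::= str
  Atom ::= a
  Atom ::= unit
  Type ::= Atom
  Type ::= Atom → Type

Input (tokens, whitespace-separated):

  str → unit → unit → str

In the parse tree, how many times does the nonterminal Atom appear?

4

[Type [Atom str] → [Type [Atom unit] → [Type [Atom unit] → [Type [Atom str]]]]]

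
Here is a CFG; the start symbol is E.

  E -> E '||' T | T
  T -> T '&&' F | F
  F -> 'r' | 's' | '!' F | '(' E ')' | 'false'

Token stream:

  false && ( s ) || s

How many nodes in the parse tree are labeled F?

4

[E [E [T [T [F false]] && [F ( [E [T [F s]]] )]]] || [T [F s]]]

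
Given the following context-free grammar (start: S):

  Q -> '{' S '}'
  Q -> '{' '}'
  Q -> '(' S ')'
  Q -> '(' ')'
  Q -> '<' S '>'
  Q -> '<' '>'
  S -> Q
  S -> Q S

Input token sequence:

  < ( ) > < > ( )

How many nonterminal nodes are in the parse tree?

[S [Q < [S [Q ( )]] >] [S [Q < >] [S [Q ( )]]]]

8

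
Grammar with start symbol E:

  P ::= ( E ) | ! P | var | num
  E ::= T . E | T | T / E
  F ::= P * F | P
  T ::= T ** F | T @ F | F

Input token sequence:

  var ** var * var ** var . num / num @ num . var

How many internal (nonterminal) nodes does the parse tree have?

[E [T [T [T [F [P var]]] ** [F [P var] * [F [P var]]]] ** [F [P var]]] . [E [T [F [P num]]] / [E [T [T [F [P num]]] @ [F [P num]]] . [E [T [F [P var]]]]]]]

27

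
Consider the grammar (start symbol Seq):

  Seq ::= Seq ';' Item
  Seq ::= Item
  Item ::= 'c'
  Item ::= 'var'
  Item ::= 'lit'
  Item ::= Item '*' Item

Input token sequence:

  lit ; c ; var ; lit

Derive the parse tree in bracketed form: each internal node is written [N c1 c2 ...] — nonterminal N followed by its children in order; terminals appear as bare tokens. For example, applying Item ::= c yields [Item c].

Seq
Seq ; Item
Seq ; Item ; Item
Seq ; Item ; Item ; Item
Item ; Item ; Item ; Item
lit ; Item ; Item ; Item
lit ; c ; Item ; Item
lit ; c ; var ; Item
lit ; c ; var ; lit

[Seq [Seq [Seq [Seq [Item lit]] ; [Item c]] ; [Item var]] ; [Item lit]]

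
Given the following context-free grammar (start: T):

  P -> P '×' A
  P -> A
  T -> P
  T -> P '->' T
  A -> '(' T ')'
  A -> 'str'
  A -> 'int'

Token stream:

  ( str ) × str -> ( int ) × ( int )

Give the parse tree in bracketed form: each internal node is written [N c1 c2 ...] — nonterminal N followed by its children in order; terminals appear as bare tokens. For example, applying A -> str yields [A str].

T
P -> T
P × A -> T
A × A -> T
( T ) × A -> T
( P ) × A -> T
( A ) × A -> T
( str ) × A -> T
( str ) × str -> T
( str ) × str -> P
( str ) × str -> P × A
( str ) × str -> A × A
( str ) × str -> ( T ) × A
( str ) × str -> ( P ) × A
( str ) × str -> ( A ) × A
( str ) × str -> ( int ) × A
( str ) × str -> ( int ) × ( T )
( str ) × str -> ( int ) × ( P )
( str ) × str -> ( int ) × ( A )
( str ) × str -> ( int ) × ( int )

[T [P [P [A ( [T [P [A str]]] )]] × [A str]] -> [T [P [P [A ( [T [P [A int]]] )]] × [A ( [T [P [A int]]] )]]]]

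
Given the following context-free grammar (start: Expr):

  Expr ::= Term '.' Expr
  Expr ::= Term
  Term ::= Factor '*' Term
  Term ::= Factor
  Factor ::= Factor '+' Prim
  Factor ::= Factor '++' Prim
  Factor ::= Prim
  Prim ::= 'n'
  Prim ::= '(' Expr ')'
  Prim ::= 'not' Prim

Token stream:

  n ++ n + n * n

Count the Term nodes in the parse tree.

[Expr [Term [Factor [Factor [Factor [Prim n]] ++ [Prim n]] + [Prim n]] * [Term [Factor [Prim n]]]]]

2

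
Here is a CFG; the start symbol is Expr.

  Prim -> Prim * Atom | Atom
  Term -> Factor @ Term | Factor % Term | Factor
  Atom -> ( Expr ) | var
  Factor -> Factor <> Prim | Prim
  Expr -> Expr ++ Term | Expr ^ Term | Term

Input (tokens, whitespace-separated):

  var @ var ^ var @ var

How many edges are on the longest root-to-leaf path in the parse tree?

[Expr [Expr [Term [Factor [Prim [Atom var]]] @ [Term [Factor [Prim [Atom var]]]]]] ^ [Term [Factor [Prim [Atom var]]] @ [Term [Factor [Prim [Atom var]]]]]]

7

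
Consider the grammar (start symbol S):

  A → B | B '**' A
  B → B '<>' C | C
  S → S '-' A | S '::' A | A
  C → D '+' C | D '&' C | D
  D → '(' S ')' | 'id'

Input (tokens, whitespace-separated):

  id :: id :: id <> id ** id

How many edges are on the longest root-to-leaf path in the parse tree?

[S [S [S [A [B [C [D id]]]]] :: [A [B [C [D id]]]]] :: [A [B [B [C [D id]]] <> [C [D id]]] ** [A [B [C [D id]]]]]]

7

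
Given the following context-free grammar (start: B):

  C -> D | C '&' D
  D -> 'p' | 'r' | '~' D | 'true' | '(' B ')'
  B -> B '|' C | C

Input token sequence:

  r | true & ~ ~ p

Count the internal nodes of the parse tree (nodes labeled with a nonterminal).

10

[B [B [C [D r]]] | [C [C [D true]] & [D ~ [D ~ [D p]]]]]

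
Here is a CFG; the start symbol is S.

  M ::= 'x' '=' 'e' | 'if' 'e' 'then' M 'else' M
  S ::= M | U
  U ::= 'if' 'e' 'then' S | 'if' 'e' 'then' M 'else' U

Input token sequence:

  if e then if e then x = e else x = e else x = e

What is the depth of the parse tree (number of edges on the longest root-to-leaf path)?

[S [M if e then [M if e then [M x = e] else [M x = e]] else [M x = e]]]

4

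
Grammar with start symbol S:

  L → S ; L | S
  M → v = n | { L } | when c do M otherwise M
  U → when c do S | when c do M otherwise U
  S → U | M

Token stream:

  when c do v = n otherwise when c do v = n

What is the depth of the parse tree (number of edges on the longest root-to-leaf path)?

[S [U when c do [M v = n] otherwise [U when c do [S [M v = n]]]]]

5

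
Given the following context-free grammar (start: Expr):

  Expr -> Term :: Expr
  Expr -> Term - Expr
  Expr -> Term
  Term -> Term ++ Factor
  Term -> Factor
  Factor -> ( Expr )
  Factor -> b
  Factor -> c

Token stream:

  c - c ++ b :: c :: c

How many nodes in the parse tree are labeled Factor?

[Expr [Term [Factor c]] - [Expr [Term [Term [Factor c]] ++ [Factor b]] :: [Expr [Term [Factor c]] :: [Expr [Term [Factor c]]]]]]

5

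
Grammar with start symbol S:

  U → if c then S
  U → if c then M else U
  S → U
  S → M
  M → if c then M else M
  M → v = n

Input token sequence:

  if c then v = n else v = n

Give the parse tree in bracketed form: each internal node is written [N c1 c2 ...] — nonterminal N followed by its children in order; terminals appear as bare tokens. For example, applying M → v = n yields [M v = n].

S
M
if c then M else M
if c then v = n else M
if c then v = n else v = n

[S [M if c then [M v = n] else [M v = n]]]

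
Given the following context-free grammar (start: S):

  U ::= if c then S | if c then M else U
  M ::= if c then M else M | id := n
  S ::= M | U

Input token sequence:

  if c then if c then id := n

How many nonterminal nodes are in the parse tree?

6

[S [U if c then [S [U if c then [S [M id := n]]]]]]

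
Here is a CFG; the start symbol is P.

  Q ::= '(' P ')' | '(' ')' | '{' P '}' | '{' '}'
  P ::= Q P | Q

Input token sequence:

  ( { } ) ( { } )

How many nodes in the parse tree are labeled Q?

[P [Q ( [P [Q { }]] )] [P [Q ( [P [Q { }]] )]]]

4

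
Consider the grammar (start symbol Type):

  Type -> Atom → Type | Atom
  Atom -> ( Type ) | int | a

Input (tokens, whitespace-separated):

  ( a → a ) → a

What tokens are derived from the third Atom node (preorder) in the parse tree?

[Type [Atom ( [Type [Atom a] → [Type [Atom a]]] )] → [Type [Atom a]]]

a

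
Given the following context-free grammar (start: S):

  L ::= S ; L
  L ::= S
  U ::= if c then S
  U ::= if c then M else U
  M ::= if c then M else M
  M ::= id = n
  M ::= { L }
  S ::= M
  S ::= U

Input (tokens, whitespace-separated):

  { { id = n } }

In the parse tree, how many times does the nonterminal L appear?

2

[S [M { [L [S [M { [L [S [M id = n]]] }]]] }]]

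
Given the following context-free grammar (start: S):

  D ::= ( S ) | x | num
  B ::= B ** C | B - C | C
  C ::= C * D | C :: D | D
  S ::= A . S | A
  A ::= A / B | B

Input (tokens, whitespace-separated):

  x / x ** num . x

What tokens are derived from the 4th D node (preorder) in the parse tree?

[S [A [A [B [C [D x]]]] / [B [B [C [D x]]] ** [C [D num]]]] . [S [A [B [C [D x]]]]]]

x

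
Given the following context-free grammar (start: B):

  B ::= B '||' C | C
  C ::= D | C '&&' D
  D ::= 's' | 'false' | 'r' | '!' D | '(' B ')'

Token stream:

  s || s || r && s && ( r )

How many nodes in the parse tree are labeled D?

[B [B [B [C [D s]]] || [C [D s]]] || [C [C [C [D r]] && [D s]] && [D ( [B [C [D r]]] )]]]

6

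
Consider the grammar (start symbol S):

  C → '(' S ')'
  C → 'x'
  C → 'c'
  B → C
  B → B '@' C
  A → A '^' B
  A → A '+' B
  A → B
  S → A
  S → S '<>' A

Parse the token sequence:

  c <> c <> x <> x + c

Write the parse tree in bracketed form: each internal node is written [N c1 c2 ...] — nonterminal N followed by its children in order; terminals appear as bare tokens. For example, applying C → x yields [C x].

S
S <> A
S <> A <> A
S <> A <> A <> A
A <> A <> A <> A
B <> A <> A <> A
C <> A <> A <> A
c <> A <> A <> A
c <> B <> A <> A
c <> C <> A <> A
c <> c <> A <> A
c <> c <> B <> A
c <> c <> C <> A
c <> c <> x <> A
c <> c <> x <> A + B
c <> c <> x <> B + B
c <> c <> x <> C + B
c <> c <> x <> x + B
c <> c <> x <> x + C
c <> c <> x <> x + c

[S [S [S [S [A [B [C c]]]] <> [A [B [C c]]]] <> [A [B [C x]]]] <> [A [A [B [C x]]] + [B [C c]]]]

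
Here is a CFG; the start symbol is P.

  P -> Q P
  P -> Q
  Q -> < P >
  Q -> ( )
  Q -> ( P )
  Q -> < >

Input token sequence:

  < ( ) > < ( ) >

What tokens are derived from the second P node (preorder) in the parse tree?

( )

[P [Q < [P [Q ( )]] >] [P [Q < [P [Q ( )]] >]]]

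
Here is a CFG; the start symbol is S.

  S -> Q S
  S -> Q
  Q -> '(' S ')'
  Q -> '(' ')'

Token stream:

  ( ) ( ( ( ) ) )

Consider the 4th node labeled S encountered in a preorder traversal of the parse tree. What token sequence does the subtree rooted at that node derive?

[S [Q ( )] [S [Q ( [S [Q ( [S [Q ( )]] )]] )]]]

( )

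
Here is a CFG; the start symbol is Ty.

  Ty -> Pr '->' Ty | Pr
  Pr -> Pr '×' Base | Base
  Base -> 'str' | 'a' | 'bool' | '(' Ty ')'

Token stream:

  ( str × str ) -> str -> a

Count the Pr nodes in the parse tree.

[Ty [Pr [Base ( [Ty [Pr [Pr [Base str]] × [Base str]]] )]] -> [Ty [Pr [Base str]] -> [Ty [Pr [Base a]]]]]

5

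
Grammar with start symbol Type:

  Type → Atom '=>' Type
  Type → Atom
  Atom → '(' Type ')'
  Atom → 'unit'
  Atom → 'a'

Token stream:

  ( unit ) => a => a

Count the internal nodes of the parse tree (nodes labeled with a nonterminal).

[Type [Atom ( [Type [Atom unit]] )] => [Type [Atom a] => [Type [Atom a]]]]

8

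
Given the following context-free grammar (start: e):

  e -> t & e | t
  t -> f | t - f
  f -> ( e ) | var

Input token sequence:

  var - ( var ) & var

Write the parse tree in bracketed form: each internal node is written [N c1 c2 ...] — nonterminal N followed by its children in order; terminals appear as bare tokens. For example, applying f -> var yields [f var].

e
t & e
t - f & e
f - f & e
var - f & e
var - ( e ) & e
var - ( t ) & e
var - ( f ) & e
var - ( var ) & e
var - ( var ) & t
var - ( var ) & f
var - ( var ) & var

[e [t [t [f var]] - [f ( [e [t [f var]]] )]] & [e [t [f var]]]]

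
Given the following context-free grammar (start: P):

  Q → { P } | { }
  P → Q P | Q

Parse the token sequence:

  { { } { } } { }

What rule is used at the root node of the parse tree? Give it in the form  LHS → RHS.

P → Q P

[P [Q { [P [Q { }] [P [Q { }]]] }] [P [Q { }]]]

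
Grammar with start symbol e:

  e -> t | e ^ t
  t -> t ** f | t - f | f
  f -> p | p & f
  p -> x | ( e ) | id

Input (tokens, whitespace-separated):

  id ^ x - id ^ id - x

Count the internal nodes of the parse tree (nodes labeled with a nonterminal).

18

[e [e [e [t [f [p id]]]] ^ [t [t [f [p x]]] - [f [p id]]]] ^ [t [t [f [p id]]] - [f [p x]]]]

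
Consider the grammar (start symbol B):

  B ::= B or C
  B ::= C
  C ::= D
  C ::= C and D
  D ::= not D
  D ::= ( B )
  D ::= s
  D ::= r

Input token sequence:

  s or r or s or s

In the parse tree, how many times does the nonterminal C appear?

[B [B [B [B [C [D s]]] or [C [D r]]] or [C [D s]]] or [C [D s]]]

4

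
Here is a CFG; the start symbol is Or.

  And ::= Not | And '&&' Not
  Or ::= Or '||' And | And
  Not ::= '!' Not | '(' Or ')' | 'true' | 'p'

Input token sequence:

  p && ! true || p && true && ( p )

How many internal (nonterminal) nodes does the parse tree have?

[Or [Or [And [And [Not p]] && [Not ! [Not true]]]] || [And [And [And [Not p]] && [Not true]] && [Not ( [Or [And [Not p]]] )]]]

16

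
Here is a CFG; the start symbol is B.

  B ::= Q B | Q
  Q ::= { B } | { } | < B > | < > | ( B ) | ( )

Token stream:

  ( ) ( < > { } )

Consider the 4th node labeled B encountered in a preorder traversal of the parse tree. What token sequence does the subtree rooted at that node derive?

{ }

[B [Q ( )] [B [Q ( [B [Q < >] [B [Q { }]]] )]]]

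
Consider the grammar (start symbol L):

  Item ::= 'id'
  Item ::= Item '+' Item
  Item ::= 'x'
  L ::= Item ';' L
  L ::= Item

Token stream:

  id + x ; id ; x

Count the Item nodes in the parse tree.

5

[L [Item [Item id] + [Item x]] ; [L [Item id] ; [L [Item x]]]]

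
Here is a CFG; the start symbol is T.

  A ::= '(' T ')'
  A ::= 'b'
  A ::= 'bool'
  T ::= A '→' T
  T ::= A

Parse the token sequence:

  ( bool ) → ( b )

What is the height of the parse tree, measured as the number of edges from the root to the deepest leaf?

[T [A ( [T [A bool]] )] → [T [A ( [T [A b]] )]]]

5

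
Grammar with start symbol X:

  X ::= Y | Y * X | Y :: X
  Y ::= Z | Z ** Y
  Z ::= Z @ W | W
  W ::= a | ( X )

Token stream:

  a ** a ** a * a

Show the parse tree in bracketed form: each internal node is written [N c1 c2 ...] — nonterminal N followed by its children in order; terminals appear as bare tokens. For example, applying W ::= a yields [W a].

[X [Y [Z [W a]] ** [Y [Z [W a]] ** [Y [Z [W a]]]]] * [X [Y [Z [W a]]]]]

X
Y * X
Z ** Y * X
W ** Y * X
a ** Y * X
a ** Z ** Y * X
a ** W ** Y * X
a ** a ** Y * X
a ** a ** Z * X
a ** a ** W * X
a ** a ** a * X
a ** a ** a * Y
a ** a ** a * Z
a ** a ** a * W
a ** a ** a * a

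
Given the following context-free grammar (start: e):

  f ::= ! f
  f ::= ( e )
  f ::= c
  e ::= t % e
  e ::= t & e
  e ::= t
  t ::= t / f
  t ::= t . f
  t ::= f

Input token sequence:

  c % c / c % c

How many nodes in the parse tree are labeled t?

[e [t [f c]] % [e [t [t [f c]] / [f c]] % [e [t [f c]]]]]

4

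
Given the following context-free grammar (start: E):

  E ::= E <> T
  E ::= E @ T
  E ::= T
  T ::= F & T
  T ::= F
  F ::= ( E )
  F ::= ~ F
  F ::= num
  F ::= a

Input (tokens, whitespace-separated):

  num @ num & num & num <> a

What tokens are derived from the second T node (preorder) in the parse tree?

[E [E [E [T [F num]]] @ [T [F num] & [T [F num] & [T [F num]]]]] <> [T [F a]]]

num & num & num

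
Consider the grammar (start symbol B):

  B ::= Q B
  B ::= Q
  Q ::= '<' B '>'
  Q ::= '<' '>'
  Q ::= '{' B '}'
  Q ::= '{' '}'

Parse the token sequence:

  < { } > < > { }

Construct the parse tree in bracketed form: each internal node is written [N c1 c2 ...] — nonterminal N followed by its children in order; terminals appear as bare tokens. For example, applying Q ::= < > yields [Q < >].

[B [Q < [B [Q { }]] >] [B [Q < >] [B [Q { }]]]]

B
Q B
< B > B
< Q > B
< { } > B
< { } > Q B
< { } > < > B
< { } > < > Q
< { } > < > { }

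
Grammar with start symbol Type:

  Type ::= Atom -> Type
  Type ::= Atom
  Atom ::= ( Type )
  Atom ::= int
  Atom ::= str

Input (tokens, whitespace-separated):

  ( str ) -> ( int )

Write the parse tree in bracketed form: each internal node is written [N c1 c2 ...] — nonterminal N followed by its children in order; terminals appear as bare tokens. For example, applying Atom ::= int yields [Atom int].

Type
Atom -> Type
( Type ) -> Type
( Atom ) -> Type
( str ) -> Type
( str ) -> Atom
( str ) -> ( Type )
( str ) -> ( Atom )
( str ) -> ( int )

[Type [Atom ( [Type [Atom str]] )] -> [Type [Atom ( [Type [Atom int]] )]]]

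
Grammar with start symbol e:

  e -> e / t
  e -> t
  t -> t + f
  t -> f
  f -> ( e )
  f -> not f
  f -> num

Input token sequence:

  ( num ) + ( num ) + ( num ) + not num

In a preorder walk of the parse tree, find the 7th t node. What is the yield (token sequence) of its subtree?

[e [t [t [t [t [f ( [e [t [f num]]] )]] + [f ( [e [t [f num]]] )]] + [f ( [e [t [f num]]] )]] + [f not [f num]]]]

num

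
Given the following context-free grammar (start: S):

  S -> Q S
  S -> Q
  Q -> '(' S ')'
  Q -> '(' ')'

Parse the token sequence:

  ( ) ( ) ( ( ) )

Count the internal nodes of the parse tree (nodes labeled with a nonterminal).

[S [Q ( )] [S [Q ( )] [S [Q ( [S [Q ( )]] )]]]]

8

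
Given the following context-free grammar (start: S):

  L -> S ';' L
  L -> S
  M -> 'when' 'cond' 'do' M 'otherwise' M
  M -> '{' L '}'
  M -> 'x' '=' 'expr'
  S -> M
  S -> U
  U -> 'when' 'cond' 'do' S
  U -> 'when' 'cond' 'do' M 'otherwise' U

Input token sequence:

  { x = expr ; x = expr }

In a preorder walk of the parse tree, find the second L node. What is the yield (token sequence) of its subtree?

[S [M { [L [S [M x = expr]] ; [L [S [M x = expr]]]] }]]

x = expr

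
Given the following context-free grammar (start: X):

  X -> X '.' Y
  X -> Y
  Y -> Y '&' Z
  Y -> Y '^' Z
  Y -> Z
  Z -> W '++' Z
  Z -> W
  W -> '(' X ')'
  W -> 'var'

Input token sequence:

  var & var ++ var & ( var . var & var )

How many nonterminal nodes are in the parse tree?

23

[X [Y [Y [Y [Z [W var]]] & [Z [W var] ++ [Z [W var]]]] & [Z [W ( [X [X [Y [Z [W var]]]] . [Y [Y [Z [W var]]] & [Z [W var]]]] )]]]]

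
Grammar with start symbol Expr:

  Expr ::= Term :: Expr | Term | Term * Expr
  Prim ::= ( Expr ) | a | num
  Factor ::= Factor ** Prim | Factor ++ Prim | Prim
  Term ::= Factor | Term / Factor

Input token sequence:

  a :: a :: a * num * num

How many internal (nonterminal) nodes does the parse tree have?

20

[Expr [Term [Factor [Prim a]]] :: [Expr [Term [Factor [Prim a]]] :: [Expr [Term [Factor [Prim a]]] * [Expr [Term [Factor [Prim num]]] * [Expr [Term [Factor [Prim num]]]]]]]]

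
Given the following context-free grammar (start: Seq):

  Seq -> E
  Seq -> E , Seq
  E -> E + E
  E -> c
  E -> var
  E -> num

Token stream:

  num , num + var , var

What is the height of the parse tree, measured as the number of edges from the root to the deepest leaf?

[Seq [E num] , [Seq [E [E num] + [E var]] , [Seq [E var]]]]

4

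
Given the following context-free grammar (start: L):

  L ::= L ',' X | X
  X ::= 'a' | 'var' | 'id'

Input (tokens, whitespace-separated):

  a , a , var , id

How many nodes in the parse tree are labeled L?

4

[L [L [L [L [X a]] , [X a]] , [X var]] , [X id]]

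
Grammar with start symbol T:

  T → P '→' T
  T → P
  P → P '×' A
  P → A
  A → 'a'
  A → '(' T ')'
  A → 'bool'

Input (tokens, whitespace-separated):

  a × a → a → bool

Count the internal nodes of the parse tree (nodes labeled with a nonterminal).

[T [P [P [A a]] × [A a]] → [T [P [A a]] → [T [P [A bool]]]]]

11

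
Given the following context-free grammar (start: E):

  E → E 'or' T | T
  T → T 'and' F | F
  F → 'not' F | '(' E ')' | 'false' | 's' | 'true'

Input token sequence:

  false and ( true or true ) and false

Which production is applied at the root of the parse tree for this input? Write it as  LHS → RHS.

[E [T [T [T [F false]] and [F ( [E [E [T [F true]]] or [T [F true]]] )]] and [F false]]]

E → T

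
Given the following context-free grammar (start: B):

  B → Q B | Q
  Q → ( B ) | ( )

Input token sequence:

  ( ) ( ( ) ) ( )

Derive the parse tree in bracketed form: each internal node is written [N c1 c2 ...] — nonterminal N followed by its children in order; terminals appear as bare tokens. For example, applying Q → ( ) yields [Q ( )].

B
Q B
( ) B
( ) Q B
( ) ( B ) B
( ) ( Q ) B
( ) ( ( ) ) B
( ) ( ( ) ) Q
( ) ( ( ) ) ( )

[B [Q ( )] [B [Q ( [B [Q ( )]] )] [B [Q ( )]]]]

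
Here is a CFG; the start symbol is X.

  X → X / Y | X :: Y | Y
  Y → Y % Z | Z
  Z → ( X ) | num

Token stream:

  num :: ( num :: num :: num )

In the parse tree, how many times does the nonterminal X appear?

5

[X [X [Y [Z num]]] :: [Y [Z ( [X [X [X [Y [Z num]]] :: [Y [Z num]]] :: [Y [Z num]]] )]]]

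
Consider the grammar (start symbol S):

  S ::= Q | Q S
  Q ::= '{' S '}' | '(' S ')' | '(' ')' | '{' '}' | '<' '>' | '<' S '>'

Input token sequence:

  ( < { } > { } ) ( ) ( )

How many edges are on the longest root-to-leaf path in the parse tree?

[S [Q ( [S [Q < [S [Q { }]] >] [S [Q { }]]] )] [S [Q ( )] [S [Q ( )]]]]

6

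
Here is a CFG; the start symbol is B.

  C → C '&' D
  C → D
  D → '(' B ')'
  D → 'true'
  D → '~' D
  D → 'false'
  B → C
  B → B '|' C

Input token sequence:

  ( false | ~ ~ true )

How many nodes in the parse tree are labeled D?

[B [C [D ( [B [B [C [D false]]] | [C [D ~ [D ~ [D true]]]]] )]]]

5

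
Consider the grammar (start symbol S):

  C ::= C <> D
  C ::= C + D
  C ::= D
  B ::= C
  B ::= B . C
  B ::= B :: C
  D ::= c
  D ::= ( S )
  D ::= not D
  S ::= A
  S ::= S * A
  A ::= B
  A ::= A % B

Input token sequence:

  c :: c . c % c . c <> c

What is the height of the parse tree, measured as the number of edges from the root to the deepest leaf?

8

[S [A [A [B [B [B [C [D c]]] :: [C [D c]]] . [C [D c]]]] % [B [B [C [D c]]] . [C [C [D c]] <> [D c]]]]]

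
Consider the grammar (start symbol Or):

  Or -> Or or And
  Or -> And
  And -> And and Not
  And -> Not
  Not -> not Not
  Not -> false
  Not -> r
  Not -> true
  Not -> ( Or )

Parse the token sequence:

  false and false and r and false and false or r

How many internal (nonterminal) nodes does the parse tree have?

14

[Or [Or [And [And [And [And [And [Not false]] and [Not false]] and [Not r]] and [Not false]] and [Not false]]] or [And [Not r]]]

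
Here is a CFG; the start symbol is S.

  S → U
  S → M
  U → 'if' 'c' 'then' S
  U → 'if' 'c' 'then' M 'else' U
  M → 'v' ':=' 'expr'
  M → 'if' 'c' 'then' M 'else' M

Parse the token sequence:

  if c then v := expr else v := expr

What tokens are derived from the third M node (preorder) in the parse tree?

[S [M if c then [M v := expr] else [M v := expr]]]

v := expr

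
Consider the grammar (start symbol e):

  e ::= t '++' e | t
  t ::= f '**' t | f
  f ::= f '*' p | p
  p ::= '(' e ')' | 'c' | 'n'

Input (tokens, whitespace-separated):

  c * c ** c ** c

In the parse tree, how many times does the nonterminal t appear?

[e [t [f [f [p c]] * [p c]] ** [t [f [p c]] ** [t [f [p c]]]]]]

3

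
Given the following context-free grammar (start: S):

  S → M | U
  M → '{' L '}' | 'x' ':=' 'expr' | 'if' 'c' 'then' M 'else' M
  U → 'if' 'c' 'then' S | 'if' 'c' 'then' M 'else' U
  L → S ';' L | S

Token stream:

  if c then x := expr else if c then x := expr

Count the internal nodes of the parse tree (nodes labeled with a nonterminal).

[S [U if c then [M x := expr] else [U if c then [S [M x := expr]]]]]

6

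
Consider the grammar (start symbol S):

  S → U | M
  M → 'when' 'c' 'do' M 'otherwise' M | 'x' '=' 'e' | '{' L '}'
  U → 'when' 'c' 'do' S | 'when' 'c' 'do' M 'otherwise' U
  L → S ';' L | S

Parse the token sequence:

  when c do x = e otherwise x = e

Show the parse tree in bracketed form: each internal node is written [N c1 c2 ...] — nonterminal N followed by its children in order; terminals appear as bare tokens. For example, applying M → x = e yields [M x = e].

[S [M when c do [M x = e] otherwise [M x = e]]]

S
M
when c do M otherwise M
when c do x = e otherwise M
when c do x = e otherwise x = e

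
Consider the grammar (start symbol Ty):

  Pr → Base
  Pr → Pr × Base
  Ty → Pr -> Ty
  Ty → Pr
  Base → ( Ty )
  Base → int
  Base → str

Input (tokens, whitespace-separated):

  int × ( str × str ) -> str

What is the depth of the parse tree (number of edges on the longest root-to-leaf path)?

7

[Ty [Pr [Pr [Base int]] × [Base ( [Ty [Pr [Pr [Base str]] × [Base str]]] )]] -> [Ty [Pr [Base str]]]]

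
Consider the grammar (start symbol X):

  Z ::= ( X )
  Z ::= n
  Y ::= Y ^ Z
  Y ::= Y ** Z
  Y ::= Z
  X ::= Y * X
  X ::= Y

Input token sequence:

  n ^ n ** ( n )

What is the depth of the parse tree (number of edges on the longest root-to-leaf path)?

6

[X [Y [Y [Y [Z n]] ^ [Z n]] ** [Z ( [X [Y [Z n]]] )]]]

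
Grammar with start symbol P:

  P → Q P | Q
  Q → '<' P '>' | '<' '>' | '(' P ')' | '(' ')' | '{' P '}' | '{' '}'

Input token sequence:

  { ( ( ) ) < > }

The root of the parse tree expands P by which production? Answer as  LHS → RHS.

[P [Q { [P [Q ( [P [Q ( )]] )] [P [Q < >]]] }]]

P → Q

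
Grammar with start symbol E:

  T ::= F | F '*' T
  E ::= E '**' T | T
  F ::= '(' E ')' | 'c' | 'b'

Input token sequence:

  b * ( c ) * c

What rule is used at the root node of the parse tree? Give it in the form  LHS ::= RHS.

[E [T [F b] * [T [F ( [E [T [F c]]] )] * [T [F c]]]]]

E ::= T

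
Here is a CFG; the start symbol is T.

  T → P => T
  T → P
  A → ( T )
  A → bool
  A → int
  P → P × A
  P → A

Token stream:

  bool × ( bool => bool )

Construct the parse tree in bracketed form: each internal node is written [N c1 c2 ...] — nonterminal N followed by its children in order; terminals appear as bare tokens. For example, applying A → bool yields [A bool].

[T [P [P [A bool]] × [A ( [T [P [A bool]] => [T [P [A bool]]]] )]]]

T
P
P × A
A × A
bool × A
bool × ( T )
bool × ( P => T )
bool × ( A => T )
bool × ( bool => T )
bool × ( bool => P )
bool × ( bool => A )
bool × ( bool => bool )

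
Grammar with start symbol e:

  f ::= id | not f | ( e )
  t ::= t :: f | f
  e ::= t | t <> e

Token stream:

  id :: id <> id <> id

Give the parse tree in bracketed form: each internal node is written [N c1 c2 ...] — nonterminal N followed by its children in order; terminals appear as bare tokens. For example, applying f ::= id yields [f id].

[e [t [t [f id]] :: [f id]] <> [e [t [f id]] <> [e [t [f id]]]]]

e
t <> e
t :: f <> e
f :: f <> e
id :: f <> e
id :: id <> e
id :: id <> t <> e
id :: id <> f <> e
id :: id <> id <> e
id :: id <> id <> t
id :: id <> id <> f
id :: id <> id <> id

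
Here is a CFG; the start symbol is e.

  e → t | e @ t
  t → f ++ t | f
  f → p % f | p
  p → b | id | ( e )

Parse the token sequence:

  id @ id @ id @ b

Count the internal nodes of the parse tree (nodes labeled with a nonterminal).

[e [e [e [e [t [f [p id]]]] @ [t [f [p id]]]] @ [t [f [p id]]]] @ [t [f [p b]]]]

16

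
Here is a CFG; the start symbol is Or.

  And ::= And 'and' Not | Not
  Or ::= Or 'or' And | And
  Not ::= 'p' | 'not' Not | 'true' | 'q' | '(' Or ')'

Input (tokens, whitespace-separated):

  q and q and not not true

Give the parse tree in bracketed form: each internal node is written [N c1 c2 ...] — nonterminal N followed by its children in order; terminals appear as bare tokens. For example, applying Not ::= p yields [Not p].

[Or [And [And [And [Not q]] and [Not q]] and [Not not [Not not [Not true]]]]]

Or
And
And and Not
And and Not and Not
Not and Not and Not
q and Not and Not
q and q and Not
q and q and not Not
q and q and not not Not
q and q and not not true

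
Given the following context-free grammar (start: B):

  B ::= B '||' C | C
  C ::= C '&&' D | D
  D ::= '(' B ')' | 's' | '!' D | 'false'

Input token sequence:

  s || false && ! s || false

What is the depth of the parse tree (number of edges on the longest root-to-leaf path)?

[B [B [B [C [D s]]] || [C [C [D false]] && [D ! [D s]]]] || [C [D false]]]

5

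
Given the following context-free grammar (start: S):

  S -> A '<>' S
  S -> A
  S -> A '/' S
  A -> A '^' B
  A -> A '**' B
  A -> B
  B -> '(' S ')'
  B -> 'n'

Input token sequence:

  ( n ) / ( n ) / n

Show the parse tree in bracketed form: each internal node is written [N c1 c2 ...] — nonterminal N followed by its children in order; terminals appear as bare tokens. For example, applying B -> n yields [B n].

[S [A [B ( [S [A [B n]]] )]] / [S [A [B ( [S [A [B n]]] )]] / [S [A [B n]]]]]

S
A / S
B / S
( S ) / S
( A ) / S
( B ) / S
( n ) / S
( n ) / A / S
( n ) / B / S
( n ) / ( S ) / S
( n ) / ( A ) / S
( n ) / ( B ) / S
( n ) / ( n ) / S
( n ) / ( n ) / A
( n ) / ( n ) / B
( n ) / ( n ) / n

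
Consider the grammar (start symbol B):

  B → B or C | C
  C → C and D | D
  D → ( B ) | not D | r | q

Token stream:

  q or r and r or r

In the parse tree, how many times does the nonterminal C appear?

[B [B [B [C [D q]]] or [C [C [D r]] and [D r]]] or [C [D r]]]

4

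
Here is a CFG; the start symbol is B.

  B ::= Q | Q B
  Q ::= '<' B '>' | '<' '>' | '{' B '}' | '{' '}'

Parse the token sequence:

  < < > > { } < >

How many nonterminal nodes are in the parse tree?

8

[B [Q < [B [Q < >]] >] [B [Q { }] [B [Q < >]]]]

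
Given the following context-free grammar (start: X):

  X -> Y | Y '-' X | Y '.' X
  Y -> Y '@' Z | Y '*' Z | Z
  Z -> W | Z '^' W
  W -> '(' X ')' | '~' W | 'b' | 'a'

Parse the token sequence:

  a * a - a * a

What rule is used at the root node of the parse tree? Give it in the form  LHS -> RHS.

X -> Y '-' X

[X [Y [Y [Z [W a]]] * [Z [W a]]] - [X [Y [Y [Z [W a]]] * [Z [W a]]]]]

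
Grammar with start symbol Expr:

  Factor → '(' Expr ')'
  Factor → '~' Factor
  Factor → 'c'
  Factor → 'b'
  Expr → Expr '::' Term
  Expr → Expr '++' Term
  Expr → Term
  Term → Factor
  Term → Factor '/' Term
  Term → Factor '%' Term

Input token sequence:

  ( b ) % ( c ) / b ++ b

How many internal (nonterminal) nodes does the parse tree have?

16

[Expr [Expr [Term [Factor ( [Expr [Term [Factor b]]] )] % [Term [Factor ( [Expr [Term [Factor c]]] )] / [Term [Factor b]]]]] ++ [Term [Factor b]]]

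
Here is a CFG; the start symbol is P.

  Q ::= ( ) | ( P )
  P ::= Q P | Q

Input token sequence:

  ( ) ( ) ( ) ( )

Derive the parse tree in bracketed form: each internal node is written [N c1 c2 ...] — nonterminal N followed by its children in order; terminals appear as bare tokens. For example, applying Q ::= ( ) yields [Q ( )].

P
Q P
( ) P
( ) Q P
( ) ( ) P
( ) ( ) Q P
( ) ( ) ( ) P
( ) ( ) ( ) Q
( ) ( ) ( ) ( )

[P [Q ( )] [P [Q ( )] [P [Q ( )] [P [Q ( )]]]]]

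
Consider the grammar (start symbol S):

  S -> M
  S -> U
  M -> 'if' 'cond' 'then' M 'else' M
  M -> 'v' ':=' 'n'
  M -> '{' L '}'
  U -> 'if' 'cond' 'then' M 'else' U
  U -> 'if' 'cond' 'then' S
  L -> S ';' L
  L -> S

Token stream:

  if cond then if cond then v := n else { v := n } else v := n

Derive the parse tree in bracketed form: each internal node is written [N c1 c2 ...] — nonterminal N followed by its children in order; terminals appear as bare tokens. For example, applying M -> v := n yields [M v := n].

S
M
if cond then M else M
if cond then if cond then M else M else M
if cond then if cond then v := n else M else M
if cond then if cond then v := n else { L } else M
if cond then if cond then v := n else { S } else M
if cond then if cond then v := n else { M } else M
if cond then if cond then v := n else { v := n } else M
if cond then if cond then v := n else { v := n } else v := n

[S [M if cond then [M if cond then [M v := n] else [M { [L [S [M v := n]]] }]] else [M v := n]]]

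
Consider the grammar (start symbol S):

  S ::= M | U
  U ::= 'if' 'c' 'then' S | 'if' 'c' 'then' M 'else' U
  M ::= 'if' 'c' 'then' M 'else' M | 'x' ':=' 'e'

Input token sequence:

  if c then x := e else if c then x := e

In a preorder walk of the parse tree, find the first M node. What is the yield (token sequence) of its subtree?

x := e

[S [U if c then [M x := e] else [U if c then [S [M x := e]]]]]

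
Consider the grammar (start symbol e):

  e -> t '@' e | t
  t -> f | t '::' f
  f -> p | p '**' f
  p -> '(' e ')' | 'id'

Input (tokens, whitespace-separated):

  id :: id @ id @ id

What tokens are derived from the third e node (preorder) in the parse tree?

id

[e [t [t [f [p id]]] :: [f [p id]]] @ [e [t [f [p id]]] @ [e [t [f [p id]]]]]]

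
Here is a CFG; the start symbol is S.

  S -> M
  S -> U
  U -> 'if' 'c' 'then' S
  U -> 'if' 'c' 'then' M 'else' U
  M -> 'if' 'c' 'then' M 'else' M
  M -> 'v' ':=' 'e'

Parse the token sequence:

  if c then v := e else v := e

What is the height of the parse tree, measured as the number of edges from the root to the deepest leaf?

3

[S [M if c then [M v := e] else [M v := e]]]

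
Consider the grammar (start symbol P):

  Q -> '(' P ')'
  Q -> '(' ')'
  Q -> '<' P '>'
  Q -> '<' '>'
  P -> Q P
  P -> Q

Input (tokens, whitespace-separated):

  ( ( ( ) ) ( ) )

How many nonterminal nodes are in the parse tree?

8

[P [Q ( [P [Q ( [P [Q ( )]] )] [P [Q ( )]]] )]]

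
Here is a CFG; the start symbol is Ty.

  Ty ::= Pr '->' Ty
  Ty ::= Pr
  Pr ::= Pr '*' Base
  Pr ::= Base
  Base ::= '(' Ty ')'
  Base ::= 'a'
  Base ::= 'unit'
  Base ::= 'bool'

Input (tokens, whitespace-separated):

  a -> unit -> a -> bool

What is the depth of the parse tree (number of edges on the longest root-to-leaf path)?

6

[Ty [Pr [Base a]] -> [Ty [Pr [Base unit]] -> [Ty [Pr [Base a]] -> [Ty [Pr [Base bool]]]]]]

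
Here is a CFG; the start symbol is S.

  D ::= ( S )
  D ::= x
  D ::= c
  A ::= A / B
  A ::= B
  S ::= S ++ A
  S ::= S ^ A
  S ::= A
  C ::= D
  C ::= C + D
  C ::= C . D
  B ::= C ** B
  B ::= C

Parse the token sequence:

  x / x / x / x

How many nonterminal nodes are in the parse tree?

17

[S [A [A [A [A [B [C [D x]]]] / [B [C [D x]]]] / [B [C [D x]]]] / [B [C [D x]]]]]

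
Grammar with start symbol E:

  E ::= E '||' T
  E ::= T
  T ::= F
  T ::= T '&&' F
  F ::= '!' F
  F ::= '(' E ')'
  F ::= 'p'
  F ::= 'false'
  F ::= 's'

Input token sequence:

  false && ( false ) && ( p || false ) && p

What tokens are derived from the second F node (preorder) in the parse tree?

( false )

[E [T [T [T [T [F false]] && [F ( [E [T [F false]]] )]] && [F ( [E [E [T [F p]]] || [T [F false]]] )]] && [F p]]]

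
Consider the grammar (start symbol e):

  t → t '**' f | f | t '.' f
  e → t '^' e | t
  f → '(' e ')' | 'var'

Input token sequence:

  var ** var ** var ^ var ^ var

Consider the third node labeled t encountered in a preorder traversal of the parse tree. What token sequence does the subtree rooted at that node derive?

[e [t [t [t [f var]] ** [f var]] ** [f var]] ^ [e [t [f var]] ^ [e [t [f var]]]]]

var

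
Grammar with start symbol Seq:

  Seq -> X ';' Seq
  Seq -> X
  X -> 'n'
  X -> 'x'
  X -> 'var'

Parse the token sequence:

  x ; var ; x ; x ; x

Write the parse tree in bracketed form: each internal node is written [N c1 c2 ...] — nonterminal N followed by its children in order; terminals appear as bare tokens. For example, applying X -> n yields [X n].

Seq
X ; Seq
x ; Seq
x ; X ; Seq
x ; var ; Seq
x ; var ; X ; Seq
x ; var ; x ; Seq
x ; var ; x ; X ; Seq
x ; var ; x ; x ; Seq
x ; var ; x ; x ; X
x ; var ; x ; x ; x

[Seq [X x] ; [Seq [X var] ; [Seq [X x] ; [Seq [X x] ; [Seq [X x]]]]]]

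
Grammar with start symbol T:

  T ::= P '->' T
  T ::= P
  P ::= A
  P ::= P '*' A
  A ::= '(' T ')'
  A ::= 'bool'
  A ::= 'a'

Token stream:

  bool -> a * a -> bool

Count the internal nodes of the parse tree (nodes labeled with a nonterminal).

[T [P [A bool]] -> [T [P [P [A a]] * [A a]] -> [T [P [A bool]]]]]

11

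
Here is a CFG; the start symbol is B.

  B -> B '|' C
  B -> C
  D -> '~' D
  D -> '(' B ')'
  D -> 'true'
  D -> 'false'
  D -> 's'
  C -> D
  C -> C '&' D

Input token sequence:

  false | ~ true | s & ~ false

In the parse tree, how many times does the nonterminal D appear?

6

[B [B [B [C [D false]]] | [C [D ~ [D true]]]] | [C [C [D s]] & [D ~ [D false]]]]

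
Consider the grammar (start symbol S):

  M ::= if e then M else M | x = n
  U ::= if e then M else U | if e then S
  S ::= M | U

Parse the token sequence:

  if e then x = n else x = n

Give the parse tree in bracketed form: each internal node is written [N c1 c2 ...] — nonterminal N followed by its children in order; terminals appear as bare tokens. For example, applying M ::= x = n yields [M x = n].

S
M
if e then M else M
if e then x = n else M
if e then x = n else x = n

[S [M if e then [M x = n] else [M x = n]]]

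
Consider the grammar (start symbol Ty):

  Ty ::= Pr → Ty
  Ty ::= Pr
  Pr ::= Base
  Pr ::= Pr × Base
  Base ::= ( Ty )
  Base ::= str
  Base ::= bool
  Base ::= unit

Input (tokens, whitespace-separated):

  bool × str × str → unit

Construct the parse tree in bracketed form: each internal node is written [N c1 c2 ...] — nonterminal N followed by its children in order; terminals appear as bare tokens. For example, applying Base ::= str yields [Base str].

Ty
Pr → Ty
Pr × Base → Ty
Pr × Base × Base → Ty
Base × Base × Base → Ty
bool × Base × Base → Ty
bool × str × Base → Ty
bool × str × str → Ty
bool × str × str → Pr
bool × str × str → Base
bool × str × str → unit

[Ty [Pr [Pr [Pr [Base bool]] × [Base str]] × [Base str]] → [Ty [Pr [Base unit]]]]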